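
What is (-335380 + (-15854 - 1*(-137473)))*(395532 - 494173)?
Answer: 21085598801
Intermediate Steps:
(-335380 + (-15854 - 1*(-137473)))*(395532 - 494173) = (-335380 + (-15854 + 137473))*(-98641) = (-335380 + 121619)*(-98641) = -213761*(-98641) = 21085598801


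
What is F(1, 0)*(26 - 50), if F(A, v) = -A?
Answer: 24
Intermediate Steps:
F(1, 0)*(26 - 50) = (-1*1)*(26 - 50) = -1*(-24) = 24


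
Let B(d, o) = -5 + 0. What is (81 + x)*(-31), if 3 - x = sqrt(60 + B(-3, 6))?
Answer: -2604 + 31*sqrt(55) ≈ -2374.1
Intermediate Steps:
B(d, o) = -5
x = 3 - sqrt(55) (x = 3 - sqrt(60 - 5) = 3 - sqrt(55) ≈ -4.4162)
(81 + x)*(-31) = (81 + (3 - sqrt(55)))*(-31) = (84 - sqrt(55))*(-31) = -2604 + 31*sqrt(55)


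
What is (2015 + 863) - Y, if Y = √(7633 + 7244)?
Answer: 2878 - 3*√1653 ≈ 2756.0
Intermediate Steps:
Y = 3*√1653 (Y = √14877 = 3*√1653 ≈ 121.97)
(2015 + 863) - Y = (2015 + 863) - 3*√1653 = 2878 - 3*√1653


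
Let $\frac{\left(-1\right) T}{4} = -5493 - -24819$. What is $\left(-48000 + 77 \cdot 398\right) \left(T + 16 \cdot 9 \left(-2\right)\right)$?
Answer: $1346531568$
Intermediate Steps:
$T = -77304$ ($T = - 4 \left(-5493 - -24819\right) = - 4 \left(-5493 + 24819\right) = \left(-4\right) 19326 = -77304$)
$\left(-48000 + 77 \cdot 398\right) \left(T + 16 \cdot 9 \left(-2\right)\right) = \left(-48000 + 77 \cdot 398\right) \left(-77304 + 16 \cdot 9 \left(-2\right)\right) = \left(-48000 + 30646\right) \left(-77304 + 144 \left(-2\right)\right) = - 17354 \left(-77304 - 288\right) = \left(-17354\right) \left(-77592\right) = 1346531568$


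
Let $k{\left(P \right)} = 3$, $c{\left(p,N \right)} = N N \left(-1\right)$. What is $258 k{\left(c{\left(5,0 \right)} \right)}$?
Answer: $774$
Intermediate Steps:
$c{\left(p,N \right)} = - N^{2}$ ($c{\left(p,N \right)} = N^{2} \left(-1\right) = - N^{2}$)
$258 k{\left(c{\left(5,0 \right)} \right)} = 258 \cdot 3 = 774$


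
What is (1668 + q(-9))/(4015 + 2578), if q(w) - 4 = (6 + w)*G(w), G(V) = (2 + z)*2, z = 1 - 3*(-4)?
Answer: 1582/6593 ≈ 0.23995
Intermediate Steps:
z = 13 (z = 1 + 12 = 13)
G(V) = 30 (G(V) = (2 + 13)*2 = 15*2 = 30)
q(w) = 184 + 30*w (q(w) = 4 + (6 + w)*30 = 4 + (180 + 30*w) = 184 + 30*w)
(1668 + q(-9))/(4015 + 2578) = (1668 + (184 + 30*(-9)))/(4015 + 2578) = (1668 + (184 - 270))/6593 = (1668 - 86)*(1/6593) = 1582*(1/6593) = 1582/6593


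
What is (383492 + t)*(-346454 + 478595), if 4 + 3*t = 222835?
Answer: 60490053429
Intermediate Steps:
t = 74277 (t = -4/3 + (⅓)*222835 = -4/3 + 222835/3 = 74277)
(383492 + t)*(-346454 + 478595) = (383492 + 74277)*(-346454 + 478595) = 457769*132141 = 60490053429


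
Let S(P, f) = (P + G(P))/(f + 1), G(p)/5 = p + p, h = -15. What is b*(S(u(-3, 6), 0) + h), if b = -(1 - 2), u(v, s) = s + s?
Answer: 117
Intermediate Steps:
G(p) = 10*p (G(p) = 5*(p + p) = 5*(2*p) = 10*p)
u(v, s) = 2*s
S(P, f) = 11*P/(1 + f) (S(P, f) = (P + 10*P)/(f + 1) = (11*P)/(1 + f) = 11*P/(1 + f))
b = 1 (b = -1*(-1) = 1)
b*(S(u(-3, 6), 0) + h) = 1*(11*(2*6)/(1 + 0) - 15) = 1*(11*12/1 - 15) = 1*(11*12*1 - 15) = 1*(132 - 15) = 1*117 = 117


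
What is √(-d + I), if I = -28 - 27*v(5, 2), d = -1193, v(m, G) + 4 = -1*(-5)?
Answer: √1138 ≈ 33.734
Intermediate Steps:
v(m, G) = 1 (v(m, G) = -4 - 1*(-5) = -4 + 5 = 1)
I = -55 (I = -28 - 27*1 = -28 - 27 = -55)
√(-d + I) = √(-1*(-1193) - 55) = √(1193 - 55) = √1138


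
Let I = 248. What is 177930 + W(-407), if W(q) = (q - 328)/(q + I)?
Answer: 9430535/53 ≈ 1.7793e+5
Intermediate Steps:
W(q) = (-328 + q)/(248 + q) (W(q) = (q - 328)/(q + 248) = (-328 + q)/(248 + q))
177930 + W(-407) = 177930 + (-328 - 407)/(248 - 407) = 177930 - 735/(-159) = 177930 - 1/159*(-735) = 177930 + 245/53 = 9430535/53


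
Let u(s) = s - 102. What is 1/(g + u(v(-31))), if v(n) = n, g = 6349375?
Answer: 1/6349242 ≈ 1.5750e-7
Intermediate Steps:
u(s) = -102 + s
1/(g + u(v(-31))) = 1/(6349375 + (-102 - 31)) = 1/(6349375 - 133) = 1/6349242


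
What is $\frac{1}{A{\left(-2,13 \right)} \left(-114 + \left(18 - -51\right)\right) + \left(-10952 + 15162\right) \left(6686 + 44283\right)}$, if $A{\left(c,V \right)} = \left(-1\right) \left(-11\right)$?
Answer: $\frac{1}{214578995} \approx 4.6603 \cdot 10^{-9}$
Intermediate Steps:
$A{\left(c,V \right)} = 11$
$\frac{1}{A{\left(-2,13 \right)} \left(-114 + \left(18 - -51\right)\right) + \left(-10952 + 15162\right) \left(6686 + 44283\right)} = \frac{1}{11 \left(-114 + \left(18 - -51\right)\right) + \left(-10952 + 15162\right) \left(6686 + 44283\right)} = \frac{1}{11 \left(-114 + \left(18 + 51\right)\right) + 4210 \cdot 50969} = \frac{1}{11 \left(-114 + 69\right) + 214579490} = \frac{1}{11 \left(-45\right) + 214579490} = \frac{1}{-495 + 214579490} = \frac{1}{214578995}$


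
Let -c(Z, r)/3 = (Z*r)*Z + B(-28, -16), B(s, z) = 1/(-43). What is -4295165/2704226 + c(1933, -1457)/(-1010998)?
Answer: -135665873772599095/8397184595326 ≈ -16156.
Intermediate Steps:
B(s, z) = -1/43
c(Z, r) = 3/43 - 3*r*Z**2 (c(Z, r) = -3*((Z*r)*Z - 1/43) = -3*(r*Z**2 - 1/43) = -3*(-1/43 + r*Z**2) = 3/43 - 3*r*Z**2)
-4295165/2704226 + c(1933, -1457)/(-1010998) = -4295165/2704226 + (3/43 - 3*(-1457)*1933**2)/(-1010998) = -4295165*1/2704226 + (3/43 - 3*(-1457)*3736489)*(-1/1010998) = -613595/386318 + (3/43 + 16332193419)*(-1/1010998) = -613595/386318 + (702284317020/43)*(-1/1010998) = -613595/386318 - 351142158510/21736457 = -135665873772599095/8397184595326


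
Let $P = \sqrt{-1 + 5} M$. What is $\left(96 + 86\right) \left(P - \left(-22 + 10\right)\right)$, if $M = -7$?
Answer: $-364$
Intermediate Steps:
$P = -14$ ($P = \sqrt{-1 + 5} \left(-7\right) = \sqrt{4} \left(-7\right) = 2 \left(-7\right) = -14$)
$\left(96 + 86\right) \left(P - \left(-22 + 10\right)\right) = \left(96 + 86\right) \left(-14 - \left(-22 + 10\right)\right) = 182 \left(-14 - -12\right) = 182 \left(-14 + 12\right) = 182 \left(-2\right) = -364$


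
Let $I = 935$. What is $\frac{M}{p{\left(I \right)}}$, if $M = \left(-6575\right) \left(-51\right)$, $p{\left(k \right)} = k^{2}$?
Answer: $\frac{789}{2057} \approx 0.38357$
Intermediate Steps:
$M = 335325$
$\frac{M}{p{\left(I \right)}} = \frac{335325}{935^{2}} = \frac{335325}{874225} = 335325 \cdot \frac{1}{874225} = \frac{789}{2057}$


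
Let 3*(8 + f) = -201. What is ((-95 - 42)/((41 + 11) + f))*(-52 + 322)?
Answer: 36990/23 ≈ 1608.3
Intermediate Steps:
f = -75 (f = -8 + (1/3)*(-201) = -8 - 67 = -75)
((-95 - 42)/((41 + 11) + f))*(-52 + 322) = ((-95 - 42)/((41 + 11) - 75))*(-52 + 322) = -137/(52 - 75)*270 = -137/(-23)*270 = -137*(-1/23)*270 = (137/23)*270 = 36990/23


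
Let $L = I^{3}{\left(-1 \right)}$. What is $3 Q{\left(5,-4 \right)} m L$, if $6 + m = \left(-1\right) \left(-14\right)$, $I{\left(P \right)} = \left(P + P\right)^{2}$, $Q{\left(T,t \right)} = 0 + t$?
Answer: $-6144$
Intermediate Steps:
$Q{\left(T,t \right)} = t$
$I{\left(P \right)} = 4 P^{2}$ ($I{\left(P \right)} = \left(2 P\right)^{2} = 4 P^{2}$)
$m = 8$ ($m = -6 - -14 = -6 + 14 = 8$)
$L = 64$ ($L = \left(4 \left(-1\right)^{2}\right)^{3} = \left(4 \cdot 1\right)^{3} = 4^{3} = 64$)
$3 Q{\left(5,-4 \right)} m L = 3 \left(-4\right) 8 \cdot 64 = \left(-12\right) 8 \cdot 64 = \left(-96\right) 64 = -6144$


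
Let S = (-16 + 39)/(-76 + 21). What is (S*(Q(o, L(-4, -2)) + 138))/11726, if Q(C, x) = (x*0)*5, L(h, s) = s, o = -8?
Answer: -1587/322465 ≈ -0.0049215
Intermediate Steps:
Q(C, x) = 0 (Q(C, x) = 0*5 = 0)
S = -23/55 (S = 23/(-55) = 23*(-1/55) = -23/55 ≈ -0.41818)
(S*(Q(o, L(-4, -2)) + 138))/11726 = -23*(0 + 138)/55/11726 = -23/55*138*(1/11726) = -3174/55*1/11726 = -1587/322465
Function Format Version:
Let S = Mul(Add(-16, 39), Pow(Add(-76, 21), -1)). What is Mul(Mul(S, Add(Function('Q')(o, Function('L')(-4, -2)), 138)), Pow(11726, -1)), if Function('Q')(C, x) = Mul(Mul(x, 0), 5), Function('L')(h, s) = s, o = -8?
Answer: Rational(-1587, 322465) ≈ -0.0049215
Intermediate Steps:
Function('Q')(C, x) = 0 (Function('Q')(C, x) = Mul(0, 5) = 0)
S = Rational(-23, 55) (S = Mul(23, Pow(-55, -1)) = Mul(23, Rational(-1, 55)) = Rational(-23, 55) ≈ -0.41818)
Mul(Mul(S, Add(Function('Q')(o, Function('L')(-4, -2)), 138)), Pow(11726, -1)) = Mul(Mul(Rational(-23, 55), Add(0, 138)), Pow(11726, -1)) = Mul(Mul(Rational(-23, 55), 138), Rational(1, 11726)) = Mul(Rational(-3174, 55), Rational(1, 11726)) = Rational(-1587, 322465)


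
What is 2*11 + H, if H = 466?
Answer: 488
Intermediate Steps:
2*11 + H = 2*11 + 466 = 22 + 466 = 488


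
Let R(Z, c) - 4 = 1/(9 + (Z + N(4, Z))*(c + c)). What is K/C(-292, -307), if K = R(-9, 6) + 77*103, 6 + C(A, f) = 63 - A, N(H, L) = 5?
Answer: 309464/13611 ≈ 22.736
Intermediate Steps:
R(Z, c) = 4 + 1/(9 + 2*c*(5 + Z)) (R(Z, c) = 4 + 1/(9 + (Z + 5)*(c + c)) = 4 + 1/(9 + (5 + Z)*(2*c)) = 4 + 1/(9 + 2*c*(5 + Z)))
C(A, f) = 57 - A (C(A, f) = -6 + (63 - A) = 57 - A)
K = 309464/39 (K = (37 + 40*6 + 8*(-9)*6)/(9 + 10*6 + 2*(-9)*6) + 77*103 = (37 + 240 - 432)/(9 + 60 - 108) + 7931 = -155/(-39) + 7931 = -1/39*(-155) + 7931 = 155/39 + 7931 = 309464/39 ≈ 7935.0)
K/C(-292, -307) = 309464/(39*(57 - 1*(-292))) = 309464/(39*(57 + 292)) = (309464/39)/349 = (309464/39)*(1/349) = 309464/13611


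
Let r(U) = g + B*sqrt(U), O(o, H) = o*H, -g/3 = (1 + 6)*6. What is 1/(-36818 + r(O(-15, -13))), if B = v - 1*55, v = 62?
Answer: -36944/1364849581 - 7*sqrt(195)/1364849581 ≈ -2.7140e-5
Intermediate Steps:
g = -126 (g = -3*(1 + 6)*6 = -21*6 = -3*42 = -126)
B = 7 (B = 62 - 1*55 = 62 - 55 = 7)
O(o, H) = H*o
r(U) = -126 + 7*sqrt(U)
1/(-36818 + r(O(-15, -13))) = 1/(-36818 + (-126 + 7*sqrt(-13*(-15)))) = 1/(-36818 + (-126 + 7*sqrt(195))) = 1/(-36944 + 7*sqrt(195))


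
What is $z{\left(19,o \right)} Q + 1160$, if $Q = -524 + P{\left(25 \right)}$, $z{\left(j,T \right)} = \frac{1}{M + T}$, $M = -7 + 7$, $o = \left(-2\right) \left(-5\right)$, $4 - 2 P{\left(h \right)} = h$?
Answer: $\frac{22131}{20} \approx 1106.6$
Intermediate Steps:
$P{\left(h \right)} = 2 - \frac{h}{2}$
$o = 10$
$M = 0$
$z{\left(j,T \right)} = \frac{1}{T}$ ($z{\left(j,T \right)} = \frac{1}{0 + T} = \frac{1}{T}$)
$Q = - \frac{1069}{2}$ ($Q = -524 + \left(2 - \frac{25}{2}\right) = -524 - \frac{21}{2} = - \frac{1069}{2} \approx -534.5$)
$z{\left(19,o \right)} Q + 1160 = \frac{1}{10} \left(- \frac{1069}{2}\right) + 1160 = - \frac{1069}{20} + 1160 = \frac{22131}{20}$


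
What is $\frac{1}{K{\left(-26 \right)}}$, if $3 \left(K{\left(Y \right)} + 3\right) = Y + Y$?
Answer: $- \frac{3}{61} \approx -0.04918$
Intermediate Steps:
$K{\left(Y \right)} = -3 + \frac{2 Y}{3}$ ($K{\left(Y \right)} = -3 + \frac{Y + Y}{3} = -3 + \frac{2 Y}{3}$)
$\frac{1}{K{\left(-26 \right)}} = \frac{1}{-3 + \frac{2}{3} \left(-26\right)} = \frac{1}{-3 - \frac{52}{3}} = \frac{1}{- \frac{61}{3}} = - \frac{3}{61}$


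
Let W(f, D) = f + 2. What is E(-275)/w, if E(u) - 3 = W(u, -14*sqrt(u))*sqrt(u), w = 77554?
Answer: 3/77554 - 1365*I*sqrt(11)/77554 ≈ 3.8683e-5 - 0.058375*I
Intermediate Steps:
W(f, D) = 2 + f
E(u) = 3 + sqrt(u)*(2 + u) (E(u) = 3 + (2 + u)*sqrt(u) = 3 + sqrt(u)*(2 + u))
E(-275)/w = (3 + sqrt(-275)*(2 - 275))/77554 = (3 + (5*I*sqrt(11))*(-273))*(1/77554) = (3 - 1365*I*sqrt(11))*(1/77554) = 3/77554 - 1365*I*sqrt(11)/77554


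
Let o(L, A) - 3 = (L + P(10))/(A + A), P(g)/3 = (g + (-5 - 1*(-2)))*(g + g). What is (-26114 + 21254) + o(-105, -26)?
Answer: -252879/52 ≈ -4863.1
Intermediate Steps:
P(g) = 6*g*(-3 + g) (P(g) = 3*((g + (-5 - 1*(-2)))*(g + g)) = 3*((g + (-5 + 2))*(2*g)) = 3*((g - 3)*(2*g)) = 3*((-3 + g)*(2*g)) = 3*(2*g*(-3 + g)) = 6*g*(-3 + g))
o(L, A) = 3 + (420 + L)/(2*A) (o(L, A) = 3 + (L + 6*10*(-3 + 10))/(A + A) = 3 + (L + 6*10*7)/((2*A)) = 3 + (L + 420)*(1/(2*A)) = 3 + (420 + L)*(1/(2*A)) = 3 + (420 + L)/(2*A))
(-26114 + 21254) + o(-105, -26) = (-26114 + 21254) + (½)*(420 - 105 + 6*(-26))/(-26) = -4860 + (½)*(-1/26)*(420 - 105 - 156) = -4860 + (½)*(-1/26)*159 = -4860 - 159/52 = -252879/52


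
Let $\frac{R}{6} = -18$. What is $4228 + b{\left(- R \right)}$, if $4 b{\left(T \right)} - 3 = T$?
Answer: $\frac{17023}{4} \approx 4255.8$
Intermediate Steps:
$R = -108$ ($R = 6 \left(-18\right) = -108$)
$b{\left(T \right)} = \frac{3}{4} + \frac{T}{4}$
$4228 + b{\left(- R \right)} = 4228 + \left(\frac{3}{4} + \frac{\left(-1\right) \left(-108\right)}{4}\right) = 4228 + \left(\frac{3}{4} + \frac{1}{4} \cdot 108\right) = 4228 + \left(\frac{3}{4} + 27\right) = 4228 + \frac{111}{4} = \frac{17023}{4}$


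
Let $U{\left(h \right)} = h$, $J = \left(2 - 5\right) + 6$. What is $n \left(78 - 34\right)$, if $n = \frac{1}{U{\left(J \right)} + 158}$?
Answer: $\frac{44}{161} \approx 0.27329$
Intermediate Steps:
$J = 3$ ($J = -3 + 6 = 3$)
$n = \frac{1}{161}$ ($n = \frac{1}{3 + 158} = \frac{1}{161} \approx 0.0062112$)
$n \left(78 - 34\right) = \frac{78 - 34}{161} = \frac{1}{161} \cdot 44 = \frac{44}{161}$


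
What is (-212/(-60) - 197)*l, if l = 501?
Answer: -484634/5 ≈ -96927.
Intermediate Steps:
(-212/(-60) - 197)*l = (-212/(-60) - 197)*501 = (-212*(-1/60) - 197)*501 = (53/15 - 197)*501 = -2902/15*501 = -484634/5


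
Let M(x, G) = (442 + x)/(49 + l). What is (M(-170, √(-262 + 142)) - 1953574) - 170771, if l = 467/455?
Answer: -24177108565/11381 ≈ -2.1243e+6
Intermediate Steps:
l = 467/455 (l = 467*(1/455) = 467/455 ≈ 1.0264)
M(x, G) = 100555/11381 + 455*x/22762 (M(x, G) = (442 + x)/(49 + 467/455) = (442 + x)/(22762/455) = (442 + x)*(455/22762) = 100555/11381 + 455*x/22762)
(M(-170, √(-262 + 142)) - 1953574) - 170771 = ((100555/11381 + (455/22762)*(-170)) - 1953574) - 170771 = ((100555/11381 - 38675/11381) - 1953574) - 170771 = (61880/11381 - 1953574) - 170771 = -22233563814/11381 - 170771 = -24177108565/11381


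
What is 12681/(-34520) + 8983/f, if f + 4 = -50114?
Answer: -472819759/865036680 ≈ -0.54659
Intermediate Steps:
f = -50118 (f = -4 - 50114 = -50118)
12681/(-34520) + 8983/f = 12681/(-34520) + 8983/(-50118) = 12681*(-1/34520) + 8983*(-1/50118) = -12681/34520 - 8983/50118 = -472819759/865036680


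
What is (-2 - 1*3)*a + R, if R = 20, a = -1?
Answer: 25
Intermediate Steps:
(-2 - 1*3)*a + R = (-2 - 1*3)*(-1) + 20 = (-2 - 3)*(-1) + 20 = -5*(-1) + 20 = 5 + 20 = 25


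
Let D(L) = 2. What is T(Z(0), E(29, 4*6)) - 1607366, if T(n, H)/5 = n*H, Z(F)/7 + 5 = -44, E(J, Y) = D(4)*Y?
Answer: -1689686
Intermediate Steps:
E(J, Y) = 2*Y
Z(F) = -343 (Z(F) = -35 + 7*(-44) = -35 - 308 = -343)
T(n, H) = 5*H*n (T(n, H) = 5*(n*H) = 5*(H*n) = 5*H*n)
T(Z(0), E(29, 4*6)) - 1607366 = 5*(2*(4*6))*(-343) - 1607366 = 5*(2*24)*(-343) - 1607366 = 5*48*(-343) - 1607366 = -82320 - 1607366 = -1689686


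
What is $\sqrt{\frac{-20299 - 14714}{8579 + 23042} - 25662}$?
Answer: $\frac{i \sqrt{25660223789415}}{31621} \approx 160.2 i$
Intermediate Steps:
$\sqrt{\frac{-20299 - 14714}{8579 + 23042} - 25662} = \sqrt{- \frac{35013}{31621} - 25662} = \sqrt{- \frac{811493115}{31621}} = \frac{i \sqrt{25660223789415}}{31621}$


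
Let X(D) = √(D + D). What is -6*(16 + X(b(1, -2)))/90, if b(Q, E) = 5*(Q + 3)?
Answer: -16/15 - 2*√10/15 ≈ -1.4883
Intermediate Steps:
b(Q, E) = 15 + 5*Q (b(Q, E) = 5*(3 + Q) = 15 + 5*Q)
X(D) = √2*√D (X(D) = √(2*D) = √2*√D)
-6*(16 + X(b(1, -2)))/90 = -6*(16 + √2*√(15 + 5*1))/90 = -6*(16 + √2*√(15 + 5))*(1/90) = -6*(16 + √2*√20)*(1/90) = -6*(16 + √2*(2*√5))*(1/90) = -6*(16 + 2*√10)*(1/90) = (-96 - 12*√10)*(1/90) = -16/15 - 2*√10/15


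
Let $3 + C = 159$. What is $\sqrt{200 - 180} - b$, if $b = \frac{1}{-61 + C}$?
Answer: $- \frac{1}{95} + 2 \sqrt{5} \approx 4.4616$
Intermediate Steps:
$C = 156$ ($C = -3 + 159 = 156$)
$b = \frac{1}{95}$ ($b = \frac{1}{-61 + 156} = \frac{1}{95} \approx 0.010526$)
$\sqrt{200 - 180} - b = \sqrt{200 - 180} - \frac{1}{95} = \sqrt{20} - \frac{1}{95} = 2 \sqrt{5} - \frac{1}{95} = - \frac{1}{95} + 2 \sqrt{5}$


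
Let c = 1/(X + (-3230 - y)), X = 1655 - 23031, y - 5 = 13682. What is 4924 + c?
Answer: 188554731/38293 ≈ 4924.0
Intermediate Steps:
y = 13687 (y = 5 + 13682 = 13687)
X = -21376
c = -1/38293 (c = 1/(-21376 + (-3230 - 1*13687)) = 1/(-21376 + (-3230 - 13687)) = 1/(-21376 - 16917) = 1/(-38293) = -1/38293 ≈ -2.6114e-5)
4924 + c = 4924 - 1/38293 = 188554731/38293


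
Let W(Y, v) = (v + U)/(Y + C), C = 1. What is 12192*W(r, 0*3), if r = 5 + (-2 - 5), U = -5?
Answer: 60960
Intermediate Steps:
r = -2 (r = 5 - 7 = -2)
W(Y, v) = (-5 + v)/(1 + Y) (W(Y, v) = (v - 5)/(Y + 1) = (-5 + v)/(1 + Y))
12192*W(r, 0*3) = 12192*((-5 + 0*3)/(1 - 2)) = 12192*((-5 + 0)/(-1)) = 12192*(-1*(-5)) = 12192*5 = 60960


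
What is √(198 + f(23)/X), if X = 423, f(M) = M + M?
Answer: 10*√39386/141 ≈ 14.075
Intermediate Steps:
f(M) = 2*M
√(198 + f(23)/X) = √(198 + (2*23)/423) = √(198 + 46*(1/423)) = √(198 + 46/423) = √(83800/423) = 10*√39386/141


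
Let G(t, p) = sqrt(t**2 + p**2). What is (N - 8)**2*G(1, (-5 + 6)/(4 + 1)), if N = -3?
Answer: 121*sqrt(26)/5 ≈ 123.40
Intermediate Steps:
G(t, p) = sqrt(p**2 + t**2)
(N - 8)**2*G(1, (-5 + 6)/(4 + 1)) = (-3 - 8)**2*sqrt(((-5 + 6)/(4 + 1))**2 + 1**2) = (-11)**2*sqrt((1/5)**2 + 1) = 121*sqrt((1*(1/5))**2 + 1) = 121*sqrt((1/5)**2 + 1) = 121*sqrt(1/25 + 1) = 121*sqrt(26/25) = 121*(sqrt(26)/5) = 121*sqrt(26)/5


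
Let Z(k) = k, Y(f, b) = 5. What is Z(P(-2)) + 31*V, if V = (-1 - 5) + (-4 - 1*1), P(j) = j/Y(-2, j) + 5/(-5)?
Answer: -1712/5 ≈ -342.40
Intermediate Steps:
P(j) = -1 + j/5 (P(j) = j/5 + 5/(-5) = j*(⅕) + 5*(-⅕) = j/5 - 1 = -1 + j/5)
V = -11 (V = -6 + (-4 - 1) = -6 - 5 = -11)
Z(P(-2)) + 31*V = (-1 + (⅕)*(-2)) + 31*(-11) = (-1 - ⅖) - 341 = -7/5 - 341 = -1712/5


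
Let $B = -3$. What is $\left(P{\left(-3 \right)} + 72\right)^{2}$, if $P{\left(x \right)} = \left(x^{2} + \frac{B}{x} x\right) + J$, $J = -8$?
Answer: $4900$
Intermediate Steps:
$P{\left(x \right)} = -11 + x^{2}$ ($P{\left(x \right)} = \left(x^{2} + - \frac{3}{x} x\right) - 8 = \left(x^{2} - 3\right) - 8 = \left(-3 + x^{2}\right) - 8 = -11 + x^{2}$)
$\left(P{\left(-3 \right)} + 72\right)^{2} = \left(\left(-11 + \left(-3\right)^{2}\right) + 72\right)^{2} = \left(\left(-11 + 9\right) + 72\right)^{2} = \left(-2 + 72\right)^{2} = 70^{2} = 4900$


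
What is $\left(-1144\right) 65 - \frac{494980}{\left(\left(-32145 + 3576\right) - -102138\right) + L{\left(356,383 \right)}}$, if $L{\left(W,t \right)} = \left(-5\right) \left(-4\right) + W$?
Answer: $- \frac{1099809036}{14789} \approx -74367.0$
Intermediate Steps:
$L{\left(W,t \right)} = 20 + W$
$\left(-1144\right) 65 - \frac{494980}{\left(\left(-32145 + 3576\right) - -102138\right) + L{\left(356,383 \right)}} = \left(-1144\right) 65 - \frac{494980}{\left(\left(-32145 + 3576\right) - -102138\right) + \left(20 + 356\right)} = -74360 - \frac{494980}{\left(-28569 + 102138\right) + 376} = -74360 - \frac{494980}{73569 + 376} = -74360 - \frac{494980}{73945} = -74360 - 494980 \cdot \frac{1}{73945} = -74360 - \frac{98996}{14789} = - \frac{1099809036}{14789}$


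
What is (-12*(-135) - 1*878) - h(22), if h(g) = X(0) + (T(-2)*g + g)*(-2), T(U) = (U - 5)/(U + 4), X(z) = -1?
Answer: 633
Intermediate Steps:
T(U) = (-5 + U)/(4 + U)
h(g) = -1 + 5*g (h(g) = -1 + (((-5 - 2)/(4 - 2))*g + g)*(-2) = -1 + ((-7/2)*g + g)*(-2) = -1 + (((1/2)*(-7))*g + g)*(-2) = -1 + (-7*g/2 + g)*(-2) = -1 - 5*g/2*(-2) = -1 + 5*g)
(-12*(-135) - 1*878) - h(22) = (-12*(-135) - 1*878) - (-1 + 5*22) = (1620 - 878) - (-1 + 110) = 742 - 1*109 = 742 - 109 = 633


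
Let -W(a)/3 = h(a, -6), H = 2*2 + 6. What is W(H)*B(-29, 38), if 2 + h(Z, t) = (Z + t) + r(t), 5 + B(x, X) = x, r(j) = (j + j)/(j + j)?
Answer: 306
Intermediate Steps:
r(j) = 1 (r(j) = (2*j)/((2*j)) = (2*j)*(1/(2*j)) = 1)
H = 10 (H = 4 + 6 = 10)
B(x, X) = -5 + x
h(Z, t) = -1 + Z + t (h(Z, t) = -2 + ((Z + t) + 1) = -2 + (1 + Z + t) = -1 + Z + t)
W(a) = 21 - 3*a (W(a) = -3*(-1 + a - 6) = -3*(-7 + a) = 21 - 3*a)
W(H)*B(-29, 38) = (21 - 3*10)*(-5 - 29) = (21 - 30)*(-34) = -9*(-34) = 306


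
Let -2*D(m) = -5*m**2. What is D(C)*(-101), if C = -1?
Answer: -505/2 ≈ -252.50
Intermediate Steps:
D(m) = 5*m**2/2 (D(m) = -(-5)*m**2/2 = 5*m**2/2)
D(C)*(-101) = ((5/2)*(-1)**2)*(-101) = ((5/2)*1)*(-101) = (5/2)*(-101) = -505/2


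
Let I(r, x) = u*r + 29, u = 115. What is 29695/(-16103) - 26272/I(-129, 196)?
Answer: -8303077/119210509 ≈ -0.069651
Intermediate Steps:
I(r, x) = 29 + 115*r (I(r, x) = 115*r + 29 = 29 + 115*r)
29695/(-16103) - 26272/I(-129, 196) = 29695/(-16103) - 26272/(29 + 115*(-129)) = 29695*(-1/16103) - 26272/(29 - 14835) = -29695/16103 - 26272/(-14806) = -29695/16103 - 26272*(-1/14806) = -29695/16103 + 13136/7403 = -8303077/119210509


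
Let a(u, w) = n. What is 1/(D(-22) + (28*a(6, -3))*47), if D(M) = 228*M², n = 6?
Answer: 1/118248 ≈ 8.4568e-6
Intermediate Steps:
a(u, w) = 6
1/(D(-22) + (28*a(6, -3))*47) = 1/(228*(-22)² + (28*6)*47) = 1/(228*484 + 168*47) = 1/(110352 + 7896) = 1/118248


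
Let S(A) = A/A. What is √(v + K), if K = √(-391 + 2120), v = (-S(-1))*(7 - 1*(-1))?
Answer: √(-8 + √1729) ≈ 5.7949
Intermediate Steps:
S(A) = 1
v = -8 (v = (-1*1)*(7 - 1*(-1)) = -(7 + 1) = -1*8 = -8)
K = √1729 ≈ 41.581
√(v + K) = √(-8 + √1729)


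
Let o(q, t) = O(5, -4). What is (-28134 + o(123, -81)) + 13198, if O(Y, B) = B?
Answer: -14940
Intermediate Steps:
o(q, t) = -4
(-28134 + o(123, -81)) + 13198 = (-28134 - 4) + 13198 = -28138 + 13198 = -14940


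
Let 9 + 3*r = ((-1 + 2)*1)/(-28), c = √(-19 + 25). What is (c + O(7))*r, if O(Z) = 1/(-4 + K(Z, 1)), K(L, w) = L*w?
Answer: -253/252 - 253*√6/84 ≈ -8.3816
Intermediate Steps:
c = √6 ≈ 2.4495
r = -253/84 (r = -3 + (((-1 + 2)*1)/(-28))/3 = -3 + ((1*1)*(-1/28))/3 = -3 + (1*(-1/28))/3 = -3 + (⅓)*(-1/28) = -3 - 1/84 = -253/84 ≈ -3.0119)
O(Z) = 1/(-4 + Z) (O(Z) = 1/(-4 + Z*1) = 1/(-4 + Z))
(c + O(7))*r = (√6 + 1/(-4 + 7))*(-253/84) = (√6 + 1/3)*(-253/84) = (√6 + ⅓)*(-253/84) = (⅓ + √6)*(-253/84) = -253/252 - 253*√6/84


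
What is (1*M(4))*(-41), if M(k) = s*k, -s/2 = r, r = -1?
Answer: -328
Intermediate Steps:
s = 2 (s = -2*(-1) = 2)
M(k) = 2*k
(1*M(4))*(-41) = (1*(2*4))*(-41) = (1*8)*(-41) = 8*(-41) = -328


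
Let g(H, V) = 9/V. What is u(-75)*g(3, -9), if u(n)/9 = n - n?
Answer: 0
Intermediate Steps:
u(n) = 0 (u(n) = 9*(n - n) = 9*0 = 0)
u(-75)*g(3, -9) = 0*(9/(-9)) = 0*(9*(-⅑)) = 0*(-1) = 0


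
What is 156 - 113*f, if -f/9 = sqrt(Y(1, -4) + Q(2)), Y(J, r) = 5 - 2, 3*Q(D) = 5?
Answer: 156 + 339*sqrt(42) ≈ 2353.0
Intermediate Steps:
Q(D) = 5/3 (Q(D) = (1/3)*5 = 5/3)
Y(J, r) = 3
f = -3*sqrt(42) (f = -9*sqrt(3 + 5/3) = -3*sqrt(42) ≈ -19.442)
156 - 113*f = 156 - (-339)*sqrt(42) = 156 + 339*sqrt(42)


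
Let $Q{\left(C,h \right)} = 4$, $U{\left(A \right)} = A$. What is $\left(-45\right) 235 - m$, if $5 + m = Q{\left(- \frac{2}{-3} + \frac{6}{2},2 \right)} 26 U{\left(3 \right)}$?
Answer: $-10882$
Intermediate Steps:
$m = 307$ ($m = -5 + 4 \cdot 26 \cdot 3 = -5 + 104 \cdot 3 = -5 + 312 = 307$)
$\left(-45\right) 235 - m = \left(-45\right) 235 - 307 = -10575 - 307 = -10882$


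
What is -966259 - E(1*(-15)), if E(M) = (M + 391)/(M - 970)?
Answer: -951764739/985 ≈ -9.6626e+5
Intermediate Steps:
E(M) = (391 + M)/(-970 + M)
-966259 - E(1*(-15)) = -966259 - (391 + 1*(-15))/(-970 + 1*(-15)) = -966259 - (391 - 15)/(-970 - 15) = -966259 - 376/(-985) = -966259 - (-1)*376/985 = -966259 - 1*(-376/985) = -966259 + 376/985 = -951764739/985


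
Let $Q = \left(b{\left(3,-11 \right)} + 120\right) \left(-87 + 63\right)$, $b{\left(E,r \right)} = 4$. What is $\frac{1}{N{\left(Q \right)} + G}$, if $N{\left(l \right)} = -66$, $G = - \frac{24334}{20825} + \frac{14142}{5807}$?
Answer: $- \frac{120930775}{7828231538} \approx -0.015448$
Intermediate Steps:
$G = \frac{153199612}{120930775}$ ($G = \left(-24334\right) \frac{1}{20825} + 14142 \cdot \frac{1}{5807} = - \frac{24334}{20825} + \frac{14142}{5807} = \frac{153199612}{120930775} \approx 1.2668$)
$Q = -2976$ ($Q = \left(4 + 120\right) \left(-87 + 63\right) = 124 \left(-24\right) = -2976$)
$\frac{1}{N{\left(Q \right)} + G} = \frac{1}{-66 + \frac{153199612}{120930775}} = \frac{1}{- \frac{7828231538}{120930775}} = - \frac{120930775}{7828231538}$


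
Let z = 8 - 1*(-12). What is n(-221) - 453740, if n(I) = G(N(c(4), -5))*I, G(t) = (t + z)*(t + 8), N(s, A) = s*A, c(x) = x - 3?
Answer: -463685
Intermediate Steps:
c(x) = -3 + x
z = 20 (z = 8 + 12 = 20)
N(s, A) = A*s
G(t) = (8 + t)*(20 + t) (G(t) = (t + 20)*(t + 8) = (20 + t)*(8 + t) = (8 + t)*(20 + t))
n(I) = 45*I (n(I) = (160 + (-5*(-3 + 4))² + 28*(-5*(-3 + 4)))*I = (160 + (-5*1)² + 28*(-5*1))*I = (160 + (-5)² + 28*(-5))*I = (160 + 25 - 140)*I = 45*I)
n(-221) - 453740 = 45*(-221) - 453740 = -9945 - 453740 = -463685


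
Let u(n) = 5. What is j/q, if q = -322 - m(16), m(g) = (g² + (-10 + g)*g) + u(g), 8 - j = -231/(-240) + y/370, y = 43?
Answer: -20487/2009840 ≈ -0.010193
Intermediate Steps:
j = 20487/2960 (j = 8 - (-231/(-240) + 43/370) = 8 - (-231*(-1/240) + 43*(1/370)) = 8 - (77/80 + 43/370) = 8 - 1*3193/2960 = 8 - 3193/2960 = 20487/2960 ≈ 6.9213)
m(g) = 5 + g² + g*(-10 + g) (m(g) = (g² + (-10 + g)*g) + 5 = (g² + g*(-10 + g)) + 5 = 5 + g² + g*(-10 + g))
q = -679 (q = -322 - (5 - 10*16 + 2*16²) = -322 - (5 - 160 + 2*256) = -322 - (5 - 160 + 512) = -322 - 1*357 = -322 - 357 = -679)
j/q = (20487/2960)/(-679) = (20487/2960)*(-1/679) = -20487/2009840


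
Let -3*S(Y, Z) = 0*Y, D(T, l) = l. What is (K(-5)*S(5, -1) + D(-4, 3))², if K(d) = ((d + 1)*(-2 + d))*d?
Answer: 9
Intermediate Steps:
S(Y, Z) = 0 (S(Y, Z) = -0*Y = -⅓*0 = 0)
K(d) = d*(1 + d)*(-2 + d) (K(d) = ((1 + d)*(-2 + d))*d = d*(1 + d)*(-2 + d))
(K(-5)*S(5, -1) + D(-4, 3))² = (-5*(-2 + (-5)² - 1*(-5))*0 + 3)² = (-5*(-2 + 25 + 5)*0 + 3)² = (-5*28*0 + 3)² = (-140*0 + 3)² = (0 + 3)² = 3² = 9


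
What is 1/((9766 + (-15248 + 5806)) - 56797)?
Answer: -1/56473 ≈ -1.7708e-5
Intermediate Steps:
1/((9766 + (-15248 + 5806)) - 56797) = 1/((9766 - 9442) - 56797) = 1/(324 - 56797) = 1/(-56473) = -1/56473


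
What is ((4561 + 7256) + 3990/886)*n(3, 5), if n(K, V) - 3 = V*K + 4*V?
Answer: 199003188/443 ≈ 4.4922e+5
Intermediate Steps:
n(K, V) = 3 + 4*V + K*V (n(K, V) = 3 + (V*K + 4*V) = 3 + (K*V + 4*V) = 3 + (4*V + K*V) = 3 + 4*V + K*V)
((4561 + 7256) + 3990/886)*n(3, 5) = ((4561 + 7256) + 3990/886)*(3 + 4*5 + 3*5) = (11817 + 3990*(1/886))*(3 + 20 + 15) = (11817 + 1995/443)*38 = (5236926/443)*38 = 199003188/443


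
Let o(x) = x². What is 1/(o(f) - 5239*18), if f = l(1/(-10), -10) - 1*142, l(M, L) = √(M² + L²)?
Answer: -740379900/54735575566801 + 284000*√10001/54735575566801 ≈ -1.3008e-5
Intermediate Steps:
l(M, L) = √(L² + M²)
f = -142 + √10001/10 (f = √((-10)² + (1/(-10))²) - 1*142 = √(100 + (-⅒)²) - 142 = √(100 + 1/100) - 142 = √(10001/100) - 142 = √10001/10 - 142 = -142 + √10001/10 ≈ -132.00)
1/(o(f) - 5239*18) = 1/((-142 + √10001/10)² - 5239*18) = 1/((-142 + √10001/10)² - 94302) = 1/(-94302 + (-142 + √10001/10)²)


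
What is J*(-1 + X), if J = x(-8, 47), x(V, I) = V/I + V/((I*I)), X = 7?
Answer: -2304/2209 ≈ -1.0430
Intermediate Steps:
x(V, I) = V/I + V/I² (x(V, I) = V/I + V/(I²) = V/I + V/I²)
J = -384/2209 (J = -8*(1 + 47)/47² = -8*1/2209*48 = -384/2209 ≈ -0.17383)
J*(-1 + X) = -384*(-1 + 7)/2209 = -384/2209*6 = -2304/2209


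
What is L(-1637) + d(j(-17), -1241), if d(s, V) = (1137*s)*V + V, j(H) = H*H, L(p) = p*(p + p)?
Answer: -402425616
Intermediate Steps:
L(p) = 2*p² (L(p) = p*(2*p) = 2*p²)
j(H) = H²
d(s, V) = V + 1137*V*s (d(s, V) = 1137*V*s + V = V + 1137*V*s)
L(-1637) + d(j(-17), -1241) = 2*(-1637)² - 1241*(1 + 1137*(-17)²) = 2*2679769 - 1241*(1 + 1137*289) = 5359538 - 1241*(1 + 328593) = 5359538 - 1241*328594 = 5359538 - 407785154 = -402425616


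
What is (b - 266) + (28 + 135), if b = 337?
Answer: 234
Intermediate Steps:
(b - 266) + (28 + 135) = (337 - 266) + (28 + 135) = 71 + 163 = 234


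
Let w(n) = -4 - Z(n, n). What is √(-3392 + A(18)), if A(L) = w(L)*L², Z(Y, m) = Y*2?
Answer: 4*I*√1022 ≈ 127.88*I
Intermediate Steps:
Z(Y, m) = 2*Y
w(n) = -4 - 2*n
A(L) = L²*(-4 - 2*L) (A(L) = (-4 - 2*L)*L² = L²*(-4 - 2*L))
√(-3392 + A(18)) = √(-3392 + 2*18²*(-2 - 1*18)) = √(-3392 + 2*324*(-2 - 18)) = √(-3392 + 2*324*(-20)) = √(-3392 - 12960) = √(-16352) = 4*I*√1022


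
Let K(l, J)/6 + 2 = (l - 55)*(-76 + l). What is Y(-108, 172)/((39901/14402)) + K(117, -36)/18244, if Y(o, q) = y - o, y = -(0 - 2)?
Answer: 7377650230/181988461 ≈ 40.539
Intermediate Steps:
K(l, J) = -12 + 6*(-76 + l)*(-55 + l) (K(l, J) = -12 + 6*((l - 55)*(-76 + l)) = -12 + 6*((-55 + l)*(-76 + l)) = -12 + 6*((-76 + l)*(-55 + l)) = -12 + 6*(-76 + l)*(-55 + l))
y = 2 (y = -1*(-2) = 2)
Y(o, q) = 2 - o
Y(-108, 172)/((39901/14402)) + K(117, -36)/18244 = (2 - 1*(-108))/((39901/14402)) + (25068 - 786*117 + 6*117²)/18244 = (2 + 108)/((39901*(1/14402))) + (25068 - 91962 + 6*13689)*(1/18244) = 110/(39901/14402) + (25068 - 91962 + 82134)*(1/18244) = 110*(14402/39901) + 15240*(1/18244) = 1584220/39901 + 3810/4561 = 7377650230/181988461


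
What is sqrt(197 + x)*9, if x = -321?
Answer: 18*I*sqrt(31) ≈ 100.22*I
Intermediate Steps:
sqrt(197 + x)*9 = sqrt(197 - 321)*9 = sqrt(-124)*9 = (2*I*sqrt(31))*9 = 18*I*sqrt(31)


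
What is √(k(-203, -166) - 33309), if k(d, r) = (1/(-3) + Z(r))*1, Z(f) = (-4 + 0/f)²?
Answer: 2*I*√74910/3 ≈ 182.46*I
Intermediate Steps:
Z(f) = 16 (Z(f) = (-4 + 0)² = (-4)² = 16)
k(d, r) = 47/3 (k(d, r) = (1/(-3) + 16)*1 = (-⅓ + 16)*1 = (47/3)*1 = 47/3)
√(k(-203, -166) - 33309) = √(47/3 - 33309) = √(-99880/3) = 2*I*√74910/3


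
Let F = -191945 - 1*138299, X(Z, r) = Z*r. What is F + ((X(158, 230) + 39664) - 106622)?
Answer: -360862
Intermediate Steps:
F = -330244 (F = -191945 - 138299 = -330244)
F + ((X(158, 230) + 39664) - 106622) = -330244 + ((158*230 + 39664) - 106622) = -330244 + ((36340 + 39664) - 106622) = -330244 + (76004 - 106622) = -330244 - 30618 = -360862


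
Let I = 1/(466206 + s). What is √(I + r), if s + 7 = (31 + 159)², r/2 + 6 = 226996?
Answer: √259730384323919/23919 ≈ 673.78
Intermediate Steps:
r = 453980 (r = -12 + 2*226996 = -12 + 453992 = 453980)
s = 36093 (s = -7 + (31 + 159)² = -7 + 190² = -7 + 36100 = 36093)
I = 1/502299 (I = 1/(466206 + 36093) = 1/502299 ≈ 1.9908e-6)
√(I + r) = √(1/502299 + 453980) = √(228033700021/502299) = √259730384323919/23919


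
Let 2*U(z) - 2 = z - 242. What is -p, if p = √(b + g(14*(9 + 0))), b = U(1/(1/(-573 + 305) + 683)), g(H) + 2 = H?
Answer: -√134043487158/183043 ≈ -2.0002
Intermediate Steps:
g(H) = -2 + H
U(z) = -120 + z/2 (U(z) = 1 + (z - 242)/2 = 1 + (-242 + z)/2 = 1 + (-121 + z/2) = -120 + z/2)
b = -21965026/183043 (b = -120 + 1/(2*(1/(-573 + 305) + 683)) = -120 + 1/(2*(1/(-268) + 683)) = -120 + 1/(2*(-1/268 + 683)) = -120 + 1/(2*(183043/268)) = -120 + (½)*(268/183043) = -120 + 134/183043 = -21965026/183043 ≈ -120.00)
p = √134043487158/183043 (p = √(-21965026/183043 + (-2 + 14*(9 + 0))) = √(-21965026/183043 + (-2 + 14*9)) = √(-21965026/183043 + (-2 + 126)) = √(-21965026/183043 + 124) = √(732306/183043) = √134043487158/183043 ≈ 2.0002)
-p = -√134043487158/183043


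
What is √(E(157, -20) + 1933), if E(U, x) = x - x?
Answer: √1933 ≈ 43.966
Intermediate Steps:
E(U, x) = 0
√(E(157, -20) + 1933) = √(0 + 1933) = √1933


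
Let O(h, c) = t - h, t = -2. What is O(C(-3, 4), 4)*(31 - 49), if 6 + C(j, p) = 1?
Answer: -54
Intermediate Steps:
C(j, p) = -5 (C(j, p) = -6 + 1 = -5)
O(h, c) = -2 - h
O(C(-3, 4), 4)*(31 - 49) = (-2 - 1*(-5))*(31 - 49) = (-2 + 5)*(-18) = 3*(-18) = -54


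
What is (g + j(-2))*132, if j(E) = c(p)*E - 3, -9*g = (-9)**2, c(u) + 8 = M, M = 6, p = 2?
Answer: -1056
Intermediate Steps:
c(u) = -2 (c(u) = -8 + 6 = -2)
g = -9 (g = -1/9*(-9)**2 = -1/9*81 = -9)
j(E) = -3 - 2*E (j(E) = -2*E - 3 = -3 - 2*E)
(g + j(-2))*132 = (-9 + (-3 - 2*(-2)))*132 = (-9 + (-3 + 4))*132 = (-9 + 1)*132 = -8*132 = -1056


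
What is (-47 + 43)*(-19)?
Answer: 76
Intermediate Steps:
(-47 + 43)*(-19) = -4*(-19) = 76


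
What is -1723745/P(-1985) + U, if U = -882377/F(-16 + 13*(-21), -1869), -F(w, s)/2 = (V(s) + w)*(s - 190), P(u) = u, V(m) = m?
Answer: 3064011936025/3527997668 ≈ 868.48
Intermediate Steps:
F(w, s) = -2*(-190 + s)*(s + w) (F(w, s) = -2*(s + w)*(s - 190) = -2*(s + w)*(-190 + s) = -2*(-190 + s)*(s + w))
U = 882377/8886644 (U = -882377/(-2*(-1869)² + 380*(-1869) + 380*(-16 + 13*(-21)) - 2*(-1869)*(-16 + 13*(-21))) = -882377/(-2*3493161 - 710220 + 380*(-16 - 273) - 2*(-1869)*(-16 - 273)) = -882377/(-6986322 - 710220 + 380*(-289) - 2*(-1869)*(-289)) = -882377/(-6986322 - 710220 - 109820 - 1080282) = -882377/(-8886644) = -882377*(-1/8886644) = 882377/8886644 ≈ 0.099293)
-1723745/P(-1985) + U = -1723745/(-1985) + 882377/8886644 = -1723745*(-1/1985) + 882377/8886644 = 344749/397 + 882377/8886644 = 3064011936025/3527997668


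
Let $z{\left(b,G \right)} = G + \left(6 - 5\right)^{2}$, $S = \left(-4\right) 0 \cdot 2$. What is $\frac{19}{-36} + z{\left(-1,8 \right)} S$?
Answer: $- \frac{19}{36} \approx -0.52778$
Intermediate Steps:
$S = 0$ ($S = 0 \cdot 2 = 0$)
$z{\left(b,G \right)} = 1 + G$ ($z{\left(b,G \right)} = G + 1^{2} = G + 1 = 1 + G$)
$\frac{19}{-36} + z{\left(-1,8 \right)} S = \frac{19}{-36} + \left(1 + 8\right) 0 = 19 \left(- \frac{1}{36}\right) + 9 \cdot 0 = - \frac{19}{36} + 0 = - \frac{19}{36}$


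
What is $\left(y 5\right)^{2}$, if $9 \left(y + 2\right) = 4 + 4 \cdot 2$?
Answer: $\frac{100}{9} \approx 11.111$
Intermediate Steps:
$y = - \frac{2}{3}$ ($y = -2 + \frac{4 + 4 \cdot 2}{9} = -2 + \frac{4 + 8}{9} = -2 + \frac{1}{9} \cdot 12 = -2 + \frac{4}{3} = - \frac{2}{3} \approx -0.66667$)
$\left(y 5\right)^{2} = \left(\left(- \frac{2}{3}\right) 5\right)^{2} = \left(- \frac{10}{3}\right)^{2} = \frac{100}{9}$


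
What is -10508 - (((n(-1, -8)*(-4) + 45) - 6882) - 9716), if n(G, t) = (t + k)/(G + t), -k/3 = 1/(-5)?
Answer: 272173/45 ≈ 6048.3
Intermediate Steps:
k = ⅗ (k = -3/(-5) = -3*(-⅕) = ⅗ ≈ 0.60000)
n(G, t) = (⅗ + t)/(G + t) (n(G, t) = (t + ⅗)/(G + t) = (⅗ + t)/(G + t))
-10508 - (((n(-1, -8)*(-4) + 45) - 6882) - 9716) = -10508 - (((((⅗ - 8)/(-1 - 8))*(-4) + 45) - 6882) - 9716) = -10508 - ((((-37/5/(-9))*(-4) + 45) - 6882) - 9716) = -10508 - (((-⅑*(-37/5)*(-4) + 45) - 6882) - 9716) = -10508 - ((((37/45)*(-4) + 45) - 6882) - 9716) = -10508 - (((-148/45 + 45) - 6882) - 9716) = -10508 - ((1877/45 - 6882) - 9716) = -10508 - (-307813/45 - 9716) = -10508 - 1*(-745033/45) = -10508 + 745033/45 = 272173/45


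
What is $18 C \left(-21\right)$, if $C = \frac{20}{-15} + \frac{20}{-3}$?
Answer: $3024$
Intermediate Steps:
$C = -8$ ($C = 20 \left(- \frac{1}{15}\right) + 20 \left(- \frac{1}{3}\right) = - \frac{4}{3} - \frac{20}{3} = -8$)
$18 C \left(-21\right) = 18 \left(-8\right) \left(-21\right) = \left(-144\right) \left(-21\right) = 3024$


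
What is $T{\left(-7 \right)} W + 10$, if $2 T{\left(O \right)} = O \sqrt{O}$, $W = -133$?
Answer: $10 + \frac{931 i \sqrt{7}}{2} \approx 10.0 + 1231.6 i$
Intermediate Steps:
$T{\left(O \right)} = \frac{O^{\frac{3}{2}}}{2}$ ($T{\left(O \right)} = \frac{O \sqrt{O}}{2} = \frac{O^{\frac{3}{2}}}{2}$)
$T{\left(-7 \right)} W + 10 = \frac{\left(-7\right)^{\frac{3}{2}}}{2} \left(-133\right) + 10 = \frac{\left(-7\right) i \sqrt{7}}{2} \left(-133\right) + 10 = - \frac{7 i \sqrt{7}}{2} \left(-133\right) + 10 = \frac{931 i \sqrt{7}}{2} + 10 = 10 + \frac{931 i \sqrt{7}}{2}$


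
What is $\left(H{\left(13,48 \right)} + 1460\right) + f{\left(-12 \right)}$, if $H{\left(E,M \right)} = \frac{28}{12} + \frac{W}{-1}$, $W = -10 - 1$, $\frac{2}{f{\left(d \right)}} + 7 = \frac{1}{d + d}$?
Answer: $\frac{746836}{507} \approx 1473.0$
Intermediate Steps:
$f{\left(d \right)} = \frac{2}{-7 + \frac{1}{2 d}}$ ($f{\left(d \right)} = \frac{2}{-7 + \frac{1}{d + d}} = \frac{2}{-7 + \frac{1}{2 d}}$)
$W = -11$
$H{\left(E,M \right)} = \frac{40}{3}$ ($H{\left(E,M \right)} = \frac{28}{12} - \frac{11}{-1} = 28 \cdot \frac{1}{12} - -11 = \frac{7}{3} + 11 = \frac{40}{3}$)
$\left(H{\left(13,48 \right)} + 1460\right) + f{\left(-12 \right)} = \left(\frac{40}{3} + 1460\right) - - \frac{48}{-1 + 14 \left(-12\right)} = \frac{4420}{3} - - \frac{48}{-1 - 168} = \frac{4420}{3} - - \frac{48}{-169} = \frac{4420}{3} - \left(-48\right) \left(- \frac{1}{169}\right) = \frac{4420}{3} - \frac{48}{169} = \frac{746836}{507}$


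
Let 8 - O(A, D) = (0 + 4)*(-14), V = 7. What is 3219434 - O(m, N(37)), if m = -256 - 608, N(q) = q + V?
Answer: 3219370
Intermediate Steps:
N(q) = 7 + q (N(q) = q + 7 = 7 + q)
m = -864
O(A, D) = 64 (O(A, D) = 8 - (0 + 4)*(-14) = 8 - 4*(-14) = 8 - 1*(-56) = 8 + 56 = 64)
3219434 - O(m, N(37)) = 3219434 - 1*64 = 3219434 - 64 = 3219370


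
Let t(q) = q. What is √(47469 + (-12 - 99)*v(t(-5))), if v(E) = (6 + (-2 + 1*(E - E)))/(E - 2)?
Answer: √2329089/7 ≈ 218.02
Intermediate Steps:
v(E) = 4/(-2 + E) (v(E) = (6 + (-2 + 1*0))/(-2 + E) = (6 + (-2 + 0))/(-2 + E) = (6 - 2)/(-2 + E) = 4/(-2 + E))
√(47469 + (-12 - 99)*v(t(-5))) = √(47469 + (-12 - 99)*(4/(-2 - 5))) = √(47469 - 444/(-7)) = √(47469 - 444*(-1)/7) = √(47469 - 111*(-4/7)) = √(47469 + 444/7) = √(332727/7) = √2329089/7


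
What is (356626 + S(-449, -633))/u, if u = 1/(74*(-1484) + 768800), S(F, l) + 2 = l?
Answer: 234592373144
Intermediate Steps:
S(F, l) = -2 + l
u = 1/658984 (u = 1/(-109816 + 768800) = 1/658984 ≈ 1.5175e-6)
(356626 + S(-449, -633))/u = (356626 + (-2 - 633))/(1/658984) = (356626 - 635)*658984 = 355991*658984 = 234592373144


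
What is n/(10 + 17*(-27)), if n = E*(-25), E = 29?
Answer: 725/449 ≈ 1.6147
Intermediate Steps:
n = -725 (n = 29*(-25) = -725)
n/(10 + 17*(-27)) = -725/(10 + 17*(-27)) = -725/(10 - 459) = -725/(-449) = -725*(-1/449) = 725/449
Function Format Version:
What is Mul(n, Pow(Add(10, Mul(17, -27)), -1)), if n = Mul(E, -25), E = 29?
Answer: Rational(725, 449) ≈ 1.6147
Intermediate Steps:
n = -725 (n = Mul(29, -25) = -725)
Mul(n, Pow(Add(10, Mul(17, -27)), -1)) = Mul(-725, Pow(Add(10, Mul(17, -27)), -1)) = Mul(-725, Pow(Add(10, -459), -1)) = Mul(-725, Pow(-449, -1)) = Mul(-725, Rational(-1, 449)) = Rational(725, 449)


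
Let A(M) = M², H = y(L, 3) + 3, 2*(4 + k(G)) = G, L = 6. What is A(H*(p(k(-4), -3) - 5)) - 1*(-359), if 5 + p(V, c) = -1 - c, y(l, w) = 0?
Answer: 935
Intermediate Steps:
k(G) = -4 + G/2
p(V, c) = -6 - c (p(V, c) = -5 + (-1 - c) = -6 - c)
H = 3 (H = 0 + 3 = 3)
A(H*(p(k(-4), -3) - 5)) - 1*(-359) = (3*((-6 - 1*(-3)) - 5))² - 1*(-359) = (3*((-6 + 3) - 5))² + 359 = (3*(-3 - 5))² + 359 = (3*(-8))² + 359 = (-24)² + 359 = 576 + 359 = 935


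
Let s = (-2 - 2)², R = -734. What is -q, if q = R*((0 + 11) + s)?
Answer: 19818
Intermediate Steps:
s = 16 (s = (-4)² = 16)
q = -19818 (q = -734*((0 + 11) + 16) = -734*(11 + 16) = -734*27 = -19818)
-q = -1*(-19818) = 19818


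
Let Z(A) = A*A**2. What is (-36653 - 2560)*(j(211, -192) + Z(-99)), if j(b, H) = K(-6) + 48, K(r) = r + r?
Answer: 38046923019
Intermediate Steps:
Z(A) = A**3
K(r) = 2*r
j(b, H) = 36 (j(b, H) = 2*(-6) + 48 = -12 + 48 = 36)
(-36653 - 2560)*(j(211, -192) + Z(-99)) = (-36653 - 2560)*(36 + (-99)**3) = -39213*(36 - 970299) = -39213*(-970263) = 38046923019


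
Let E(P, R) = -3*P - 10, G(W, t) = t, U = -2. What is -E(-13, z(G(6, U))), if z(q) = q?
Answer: -29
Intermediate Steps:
E(P, R) = -10 - 3*P
-E(-13, z(G(6, U))) = -(-10 - 3*(-13)) = -(-10 + 39) = -1*29 = -29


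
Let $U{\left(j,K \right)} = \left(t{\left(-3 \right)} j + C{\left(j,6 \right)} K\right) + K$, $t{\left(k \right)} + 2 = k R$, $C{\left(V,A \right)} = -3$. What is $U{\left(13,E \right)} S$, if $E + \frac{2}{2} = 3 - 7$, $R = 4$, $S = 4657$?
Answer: $-801004$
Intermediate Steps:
$t{\left(k \right)} = -2 + 4 k$ ($t{\left(k \right)} = -2 + k 4 = -2 + 4 k$)
$E = -5$ ($E = -1 + \left(3 - 7\right) = -1 - 4 = -5$)
$U{\left(j,K \right)} = - 14 j - 2 K$ ($U{\left(j,K \right)} = \left(\left(-2 + 4 \left(-3\right)\right) j - 3 K\right) + K = \left(\left(-2 - 12\right) j - 3 K\right) + K = \left(- 14 j - 3 K\right) + K = - 14 j - 2 K$)
$U{\left(13,E \right)} S = \left(\left(-14\right) 13 - -10\right) 4657 = \left(-182 + 10\right) 4657 = \left(-172\right) 4657 = -801004$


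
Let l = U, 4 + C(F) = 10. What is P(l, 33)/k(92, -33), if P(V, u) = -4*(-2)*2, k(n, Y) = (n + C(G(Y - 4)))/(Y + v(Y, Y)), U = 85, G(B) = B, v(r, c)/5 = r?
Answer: -1584/49 ≈ -32.327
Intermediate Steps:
v(r, c) = 5*r
C(F) = 6 (C(F) = -4 + 10 = 6)
k(n, Y) = (6 + n)/(6*Y) (k(n, Y) = (n + 6)/(Y + 5*Y) = (6 + n)/((6*Y)) = (6 + n)*(1/(6*Y)) = (6 + n)/(6*Y))
l = 85
P(V, u) = 16 (P(V, u) = 8*2 = 16)
P(l, 33)/k(92, -33) = 16/(((⅙)*(6 + 92)/(-33))) = 16/(((⅙)*(-1/33)*98)) = 16/(-49/99) = 16*(-99/49) = -1584/49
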